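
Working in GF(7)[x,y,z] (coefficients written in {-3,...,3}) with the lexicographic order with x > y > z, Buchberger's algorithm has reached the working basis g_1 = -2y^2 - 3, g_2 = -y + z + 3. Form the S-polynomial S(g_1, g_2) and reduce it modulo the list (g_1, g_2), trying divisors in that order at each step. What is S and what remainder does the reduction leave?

S(g_1, g_2) = yz + 3y - 2; remainder on division = z^2 - z.

lcm(LM(g_1), LM(g_2)) = y^2.
S = (lcm/LT(g_1))·g_1 − (lcm/LT(g_2))·g_2 = yz + 3y - 2.
Reduce S modulo (g_1, g_2) in that order:
  leading term yz: subtract (-z)·g_2 from yz + 3y - 2 → 3y + z^2 + 3z - 2
  leading term y: subtract (-3)·g_2 from 3y + z^2 + 3z - 2 → z^2 - z
  leading term z^2: no divisor's leading term divides it; move z^2 to the remainder.
  leading term z: no divisor's leading term divides it; move -z to the remainder.
The remainder z^2 - z is nonzero, so it would be added as the next basis element.
An S-polynomial is built so that the two leading terms cancel; whether anything survives reduction is exactly the Gröbner-basis criterion.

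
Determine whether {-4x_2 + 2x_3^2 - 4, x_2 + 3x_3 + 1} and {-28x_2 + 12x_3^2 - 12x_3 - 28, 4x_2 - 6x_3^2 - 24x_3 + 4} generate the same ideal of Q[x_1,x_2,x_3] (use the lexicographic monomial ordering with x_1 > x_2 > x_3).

Two ideals are equal iff their reduced Gröbner bases coincide (the reduced basis is unique for a fixed ordering).
Buchberger on the first generating set:
f_1 = -4x_2 + 2x_3^2 - 4, LT = x_2.
f_2 = x_2 + 3x_3 + 1, LT = x_2.

S(f_1,f_2): lcm = x_2. S = -1/2x_3^2 - 3x_3.
  leading term x_3^2: no divisor's leading term divides it; move -1/2x_3^2 to the remainder.
  leading term x_3: no divisor's leading term divides it; move -3x_3 to the remainder.
  remainder -1/2x_3^2 - 3x_3 ≠ 0; add g_3 = -1/2x_3^2 - 3x_3 to the basis.

The other S-polynomials (S(f_1,g_3), S(f_2,g_3)) all reduce to 0 modulo the current basis, so we have a Gröbner basis.
Inter-reduce: drop elements whose leading term is divisible by another's, tail-reduce, and make monic.
Reduced Gröbner basis: {x_2 + 3x_3 + 1, x_3^2 + 6x_3}.

Buchberger on the second generating set:
h_1 = -28x_2 + 12x_3^2 - 12x_3 - 28, LT = x_2.
h_2 = 4x_2 - 6x_3^2 - 24x_3 + 4, LT = x_2.

S(h_1,h_2): lcm = x_2. S = 15/14x_3^2 + 45/7x_3.
  leading term x_3^2: no divisor's leading term divides it; move 15/14x_3^2 to the remainder.
  leading term x_3: no divisor's leading term divides it; move 45/7x_3 to the remainder.
  remainder 15/14x_3^2 + 45/7x_3 ≠ 0; add k_3 = 15/14x_3^2 + 45/7x_3 to the basis.

The other S-polynomials (S(h_1,k_3), S(h_2,k_3)) all reduce to 0 modulo the current basis, so we have a Gröbner basis.
Inter-reduce: drop elements whose leading term is divisible by another's, tail-reduce, and make monic.
Reduced Gröbner basis: {x_2 + 3x_3 + 1, x_3^2 + 6x_3}.

Same reduced basis, so the two generating sets span the same ideal.

Yes, the ideals are equal.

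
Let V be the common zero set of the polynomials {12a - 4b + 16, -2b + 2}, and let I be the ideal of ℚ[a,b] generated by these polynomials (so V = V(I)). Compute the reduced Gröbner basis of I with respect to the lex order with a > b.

G = {a + 1, b - 1}

f_1 = 12a - 4b + 16, LT = a.
f_2 = -2b + 2, LT = b.

The S-polynomials (S(f_1,f_2)) all reduce to 0 modulo the current basis, so we have a Gröbner basis.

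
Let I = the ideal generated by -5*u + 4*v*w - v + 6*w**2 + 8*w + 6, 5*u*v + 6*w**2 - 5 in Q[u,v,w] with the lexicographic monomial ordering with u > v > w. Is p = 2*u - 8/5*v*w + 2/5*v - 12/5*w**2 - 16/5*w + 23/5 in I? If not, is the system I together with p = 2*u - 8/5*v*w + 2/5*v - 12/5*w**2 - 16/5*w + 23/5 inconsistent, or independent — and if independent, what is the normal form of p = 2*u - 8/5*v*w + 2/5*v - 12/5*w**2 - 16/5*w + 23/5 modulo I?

First compute the reduced Gröbner basis of I by Buchberger's algorithm.
f_1 = -5*u + 4*v*w - v + 6*w**2 + 8*w + 6, LT = u.
f_2 = 5*u*v + 6*w**2 - 5, LT = u*v.

S(f_1,f_2): lcm = u*v. S = -4/5*v**2*w + 1/5*v**2 - 6/5*v*w**2 - 8/5*v*w - 6/5*v - 6/5*w**2 + 1.
  leading term v**2*w: no divisor's leading term divides it; move -4/5*v**2*w to the remainder.
  leading term v**2: no divisor's leading term divides it; move 1/5*v**2 to the remainder.
  leading term v*w**2: no divisor's leading term divides it; move -6/5*v*w**2 to the remainder.
  leading term v*w: no divisor's leading term divides it; move -8/5*v*w to the remainder.
  leading term v: no divisor's leading term divides it; move -6/5*v to the remainder.
  leading term w**2: no divisor's leading term divides it; move -6/5*w**2 to the remainder.
  leading term 1: no divisor's leading term divides it; move 1 to the remainder.
  remainder -4/5*v**2*w + 1/5*v**2 - 6/5*v*w**2 - 8/5*v*w - 6/5*v - 6/5*w**2 + 1 ≠ 0; add h_3 = -4/5*v**2*w + 1/5*v**2 - 6/5*v*w**2 - 8/5*v*w - 6/5*v - 6/5*w**2 + 1 to the basis.

The other S-polynomials (S(f_1,h_3), S(f_2,h_3)) all reduce to 0 modulo the current basis, so we have a Gröbner basis.
Inter-reduce: drop elements whose leading term is divisible by another's, tail-reduce, and make monic.
Reduced Gröbner basis: {u - 4/5*v*w + 1/5*v - 6/5*w**2 - 8/5*w - 6/5, v**2*w - 1/4*v**2 + 3/2*v*w**2 + 2*v*w + 3/2*v + 3/2*w**2 - 5/4}.
Label its elements g_1 = u - 4/5*v*w + 1/5*v - 6/5*w**2 - 8/5*w - 6/5, g_2 = v**2*w - 1/4*v**2 + 3/2*v*w**2 + 2*v*w + 3/2*v + 3/2*w**2 - 5/4.

Reduce p = 2*u - 8/5*v*w + 2/5*v - 12/5*w**2 - 16/5*w + 23/5 modulo G:
  leading term u: subtract (2)·g_1 from 2*u - 8/5*v*w + 2/5*v - 12/5*w**2 - 16/5*w + 23/5 → 7
  leading term 1: no divisor's leading term divides it; move 7 to the remainder.
  normal form = 7.
The normal form is nonzero, so p ∉ I. Since p minus its normal form lies in I, I + (p) = I + (r) where r = 7; decide whether this ideal is the whole ring.
Here r = 7 is a nonzero constant, hence a unit: 1 ∈ I + (p), the Gröbner basis of I + (p) is {1}, and the enlarged system has no common solution — adjoining p is inconsistent.

The remainder on division by a Gröbner basis is unique — it is the normal form.

Adjoining 2*u - 8/5*v*w + 2/5*v - 12/5*w**2 - 16/5*w + 23/5 makes the ideal the whole ring: the system is inconsistent.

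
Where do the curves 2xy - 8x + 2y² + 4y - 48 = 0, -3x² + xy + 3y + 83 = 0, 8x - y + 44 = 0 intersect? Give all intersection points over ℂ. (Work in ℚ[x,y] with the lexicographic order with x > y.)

{(-5, 4)}

Compute a lex Gröbner basis by Buchberger's algorithm.
f_1 = 2xy - 8x + 2y² + 4y - 48, LT = xy.
f_2 = -3x² + xy + 3y + 83, LT = x².
f_3 = 8x - y + 44, LT = x.

S(f_1,f_2): lcm = x²y. S = -4x² + 4/3xy² + 2xy - 24x + y² + 83/3y.
  leading term x²: subtract (4/3)·f_2 from -4x² + 4/3xy² + 2xy - 24x + y² + 83/3y → 4/3xy² + ⅔xy - 24x + y² + 71/3y - 332/3
  leading term xy²: subtract (⅔y)·f_1 from 4/3xy² + ⅔xy - 24x + y² + 71/3y - 332/3 → 6xy - 24x - 4/3y³ - 5/3y² + 167/3y - 332/3
  leading term xy: subtract (3)·f_1 from 6xy - 24x - 4/3y³ - 5/3y² + 167/3y - 332/3 → -4/3y³ - 23/3y² + 131/3y + 100/3
  leading term y³: no divisor's leading term divides it; move -4/3y³ to the remainder.
  leading term y²: no divisor's leading term divides it; move -23/3y² to the remainder.
  leading term y: no divisor's leading term divides it; move 131/3y to the remainder.
  leading term 1: no divisor's leading term divides it; move 100/3 to the remainder.
  remainder -4/3y³ - 23/3y² + 131/3y + 100/3 ≠ 0; add h_4 = -4/3y³ - 23/3y² + 131/3y + 100/3 to the basis.

S(f_1,f_3): lcm = xy. S = -4x + 9/8y² - 7/2y - 24.
  leading term x: subtract (-½)·f_3 from -4x + 9/8y² - 7/2y - 24 → 9/8y² - 4y - 2
  leading term y²: no divisor's leading term divides it; move 9/8y² to the remainder.
  leading term y: no divisor's leading term divides it; move -4y to the remainder.
  leading term 1: no divisor's leading term divides it; move -2 to the remainder.
  remainder 9/8y² - 4y - 2 ≠ 0; add h_5 = 9/8y² - 4y - 2 to the basis.

S(f_2,f_3): lcm = x². S = -5/24xy - 11/2x - y - 83/3.
  leading term xy: subtract (-5/48)·f_1 from -5/24xy - 11/2x - y - 83/3 → -19/3x + 5/24y² - 7/12y - 98/3
  leading term x: subtract (-19/24)·f_3 from -19/3x + 5/24y² - 7/12y - 98/3 → 5/24y² - 11/8y + 13/6
  leading term y²: subtract (5/27)·h_5 from 5/24y² - 11/8y + 13/6 → -137/216y + 137/54
  leading term y: no divisor's leading term divides it; move -137/216y to the remainder.
  leading term 1: no divisor's leading term divides it; move 137/54 to the remainder.
  remainder -137/216y + 137/54 ≠ 0; add h_6 = -137/216y + 137/54 to the basis.

The other S-polynomials (S(f_1,h_4), S(f_2,h_4), S(f_3,h_4), S(f_1,h_5), S(f_2,h_5), S(f_3,h_5), S(h_4,h_5), S(f_1,h_6), S(f_2,h_6), S(f_3,h_6), S(h_4,h_6), S(h_5,h_6)) all reduce to 0 modulo the current basis, so we have a Gröbner basis.
Inter-reduce: drop elements whose leading term is divisible by another's, tail-reduce, and make monic.
Reduced Gröbner basis: {x + 5, y - 4}.

The lex basis is triangular: the last element involves only y. Solving y - 4 = 0 gives y ∈ {4}; substituting each value into the earlier elements determines the remaining variables.
  y = 4: the earlier basis element becomes x + 5 = 0, giving x = -5 — point (-5, 4).
Substituting each solution back into the original system confirms all equations vanish.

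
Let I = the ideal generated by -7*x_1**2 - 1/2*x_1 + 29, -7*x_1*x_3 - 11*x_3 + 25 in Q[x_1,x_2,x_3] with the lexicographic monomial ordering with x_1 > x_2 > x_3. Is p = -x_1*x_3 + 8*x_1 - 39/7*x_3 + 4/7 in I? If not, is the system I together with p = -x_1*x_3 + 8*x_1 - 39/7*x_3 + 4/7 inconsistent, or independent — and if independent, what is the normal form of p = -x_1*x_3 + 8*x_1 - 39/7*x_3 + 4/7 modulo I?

First compute the reduced Gröbner basis of I by Buchberger's algorithm.
f_1 = -7*x_1**2 - 1/2*x_1 + 29, LT = x_1**2.
f_2 = -7*x_1*x_3 - 11*x_3 + 25, LT = x_1*x_3.

S(f_1,f_2): lcm = x_1**2*x_3. S = -3/2*x_1*x_3 + 25/7*x_1 - 29/7*x_3.
  leading term x_1*x_3: subtract (3/14)·f_2 from -3/2*x_1*x_3 + 25/7*x_1 - 29/7*x_3 → 25/7*x_1 - 25/14*x_3 - 75/14
  leading term x_1: no divisor's leading term divides it; move 25/7*x_1 to the remainder.
  leading term x_3: no divisor's leading term divides it; move -25/14*x_3 to the remainder.
  leading term 1: no divisor's leading term divides it; move -75/14 to the remainder.
  remainder 25/7*x_1 - 25/14*x_3 - 75/14 ≠ 0; add h_3 = 25/7*x_1 - 25/14*x_3 - 75/14 to the basis.

S(f_2,h_3): lcm = x_1*x_3. S = 1/2*x_3**2 + 43/14*x_3 - 25/7.
  leading term x_3**2: no divisor's leading term divides it; move 1/2*x_3**2 to the remainder.
  leading term x_3: no divisor's leading term divides it; move 43/14*x_3 to the remainder.
  leading term 1: no divisor's leading term divides it; move -25/7 to the remainder.
  remainder 1/2*x_3**2 + 43/14*x_3 - 25/7 ≠ 0; add h_4 = 1/2*x_3**2 + 43/14*x_3 - 25/7 to the basis.

The other S-polynomials (S(f_1,h_3), S(f_1,h_4), S(f_2,h_4), S(h_3,h_4)) all reduce to 0 modulo the current basis, so we have a Gröbner basis.
Inter-reduce: drop elements whose leading term is divisible by another's, tail-reduce, and make monic.
Reduced Gröbner basis: {x_1 - 1/2*x_3 - 3/2, x_3**2 + 43/7*x_3 - 50/7}.
Label its elements g_1 = x_1 - 1/2*x_3 - 3/2, g_2 = x_3**2 + 43/7*x_3 - 50/7.

Reduce p = -x_1*x_3 + 8*x_1 - 39/7*x_3 + 4/7 modulo G:
  leading term x_1*x_3: subtract (-x_3)·g_1 from -x_1*x_3 + 8*x_1 - 39/7*x_3 + 4/7 → 8*x_1 - 1/2*x_3**2 - 99/14*x_3 + 4/7
  leading term x_1: subtract (8)·g_1 from 8*x_1 - 1/2*x_3**2 - 99/14*x_3 + 4/7 → -1/2*x_3**2 - 43/14*x_3 + 88/7
  leading term x_3**2: subtract (-1/2)·g_2 from -1/2*x_3**2 - 43/14*x_3 + 88/7 → 9
  leading term 1: no divisor's leading term divides it; move 9 to the remainder.
  normal form = 9.
The normal form is nonzero, so p ∉ I. Since p minus its normal form lies in I, I + (p) = I + (r) where r = 9; decide whether this ideal is the whole ring.
Here r = 9 is a nonzero constant, hence a unit: 1 ∈ I + (p), the Gröbner basis of I + (p) is {1}, and the enlarged system has no common solution — adjoining p is inconsistent.

Adjoining -x_1*x_3 + 8*x_1 - 39/7*x_3 + 4/7 makes the ideal the whole ring: the system is inconsistent.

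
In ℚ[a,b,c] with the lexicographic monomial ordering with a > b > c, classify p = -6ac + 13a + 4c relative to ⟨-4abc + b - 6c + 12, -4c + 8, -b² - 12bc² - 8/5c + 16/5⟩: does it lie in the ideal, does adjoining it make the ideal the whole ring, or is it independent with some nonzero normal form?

-6ac + 13a + 4c is independent of I; its normal form modulo I is a + 8.

First compute the reduced Gröbner basis of I by Buchberger's algorithm.
f_1 = -4abc + b - 6c + 12, LT = abc.
f_2 = -4c + 8, LT = c.
f_3 = -b² - 12bc² - 8/5c + 16/5, LT = b².

S(f_1,f_2): lcm = abc. S = 2ab - ¼b + 3/2c - 3.
  reduce S modulo (f_1, f_2, f_3):
  remainder 2ab - ¼b ≠ 0; add h_4 = 2ab - ¼b to the basis.

The other S-polynomials (S(f_1,f_3), S(f_2,f_3), S(f_1,h_4), S(f_2,h_4), S(f_3,h_4)) all reduce to 0 modulo the current basis, so we have a Gröbner basis.
Inter-reduce: drop elements whose leading term is divisible by another's, tail-reduce, and make monic.
Reduced Gröbner basis: {ab - ⅛b, b² + 48b, c - 2}.
Label its elements g_1 = ab - ⅛b, g_2 = b² + 48b, g_3 = c - 2.

Reduce p = -6ac + 13a + 4c modulo G:
  leading term ac: subtract (-6a)·g_3 from -6ac + 13a + 4c → a + 4c
  leading term a: no divisor's leading term divides it; move a to the remainder.
  leading term c: subtract (4)·g_3 from 4c → 8
  leading term 1: no divisor's leading term divides it; move 8 to the remainder.
  normal form = a + 8.
The normal form is nonzero, so p ∉ I. Since p minus its normal form lies in I, I + (p) = I + (r) where r = a + 8; decide whether this ideal is the whole ring.
Run Buchberger on G together with r (pairs among the g_i already reduce to 0 since G is a Gröbner basis):
g_1 = ab - ⅛b, LT = ab.
g_2 = b² + 48b, LT = b².
g_3 = c - 2, LT = c.
r = a + 8, LT = a.

S(g_1,r): lcm = ab. S = -65/8b.
  reduce S modulo (g_1, g_2, g_3, r):
  remainder -65/8b ≠ 0; add m_5 = -65/8b to the basis.

The other S-polynomials (S(g_1,g_2), S(g_1,g_3), S(g_2,g_3), S(g_2,r), S(g_3,r), S(g_1,m_5), S(g_2,m_5), S(g_3,m_5), S(r,m_5)) all reduce to 0 modulo the current basis, so we have a Gröbner basis.
Inter-reduce: drop elements whose leading term is divisible by another's, tail-reduce, and make monic.
Reduced Gröbner basis: {a + 8, b, c - 2}.
The reduced Gröbner basis of I + (p) is {a + 8, b, c - 2} ≠ {1}, a proper ideal, so the enlarged system stays consistent: p is independent of I, with normal form a + 8.

Ideal membership is decidable via reduction modulo a Gröbner basis.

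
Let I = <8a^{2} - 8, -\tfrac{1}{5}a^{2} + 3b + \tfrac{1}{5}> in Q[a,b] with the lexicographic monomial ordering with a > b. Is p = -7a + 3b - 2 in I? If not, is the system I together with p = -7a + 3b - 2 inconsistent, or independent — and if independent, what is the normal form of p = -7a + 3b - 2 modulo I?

Adjoining -7a + 3b - 2 makes the ideal the whole ring: the system is inconsistent.

First compute the reduced Gröbner basis of I by Buchberger's algorithm.
f_1 = 8a^{2} - 8, LT = a^{2}.
f_2 = -\tfrac{1}{5}a^{2} + 3b + \tfrac{1}{5}, LT = a^{2}.

S(f_1,f_2): lcm = a^{2}. S = 15b.
  reduce S modulo (f_1, f_2):
  remainder 15b ≠ 0; add h_3 = 15b to the basis.

The other S-polynomials (S(f_1,h_3), S(f_2,h_3)) all reduce to 0 modulo the current basis, so we have a Gröbner basis.
Inter-reduce: drop elements whose leading term is divisible by another's, tail-reduce, and make monic.
Reduced Gröbner basis: {a^{2} - 1, b}.
Label its elements g_1 = a^{2} - 1, g_2 = b.

Reduce p = -7a + 3b - 2 modulo G:
  leading term a: no divisor's leading term divides it; move -7a to the remainder.
  leading term b: subtract (3)·g_2 from 3b - 2 → -2
  leading term 1: no divisor's leading term divides it; move -2 to the remainder.
  normal form = -7a - 2.
The normal form is nonzero, so p ∉ I. Since p minus its normal form lies in I, I + (p) = I + (r) where r = -7a - 2; decide whether this ideal is the whole ring.
Run Buchberger on G together with r (pairs among the g_i already reduce to 0 since G is a Gröbner basis):
g_1 = a^{2} - 1, LT = a^{2}.
g_2 = b, LT = b.
r = -7a - 2, LT = a.

S(g_1,r): lcm = a^{2}. S = -\tfrac{2}{7}a - 1.
  reduce S modulo (g_1, g_2, r):
  remainder -\tfrac{45}{49} ≠ 0; add m_4 = -\tfrac{45}{49} to the basis.

The other S-polynomials (S(g_1,g_2), S(g_2,r), S(g_1,m_4), S(g_2,m_4), S(r,m_4)) all reduce to 0 modulo the current basis, so we have a Gröbner basis.
Inter-reduce: drop elements whose leading term is divisible by another's, tail-reduce, and make monic.
Reduced Gröbner basis: {1}.
The reduced Gröbner basis of I + (p) is {1}: the ideal is the whole ring, so the enlarged system has no common solution — adjoining p is inconsistent.

The remainder on division by a Gröbner basis is unique — it is the normal form.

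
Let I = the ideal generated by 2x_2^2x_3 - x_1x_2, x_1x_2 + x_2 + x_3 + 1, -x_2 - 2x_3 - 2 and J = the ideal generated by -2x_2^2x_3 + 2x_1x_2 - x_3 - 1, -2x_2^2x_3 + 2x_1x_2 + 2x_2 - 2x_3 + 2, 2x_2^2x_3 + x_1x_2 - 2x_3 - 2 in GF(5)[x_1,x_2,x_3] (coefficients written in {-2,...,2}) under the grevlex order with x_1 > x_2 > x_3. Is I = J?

No, the ideals differ.

Equality of ideals is decidable: compute both reduced Gröbner bases (unique for the ordering) and check whether they agree.
Buchberger on the first generating set:
f_1 = 2x_2^2x_3 - x_1x_2, LT = x_2^2x_3.
f_2 = x_1x_2 + x_2 + x_3 + 1, LT = x_1x_2.
f_3 = -x_2 - 2x_3 - 2, LT = x_2.

S(f_1,f_2): lcm = x_1x_2^2x_3. S = 2x_1^2x_2 - x_2^2x_3 - x_2x_3^2 - x_2x_3.
  reduce S modulo (f_1, f_2, f_3):
  remainder 2x_3^3 - 2x_1x_3 - x_3^2 - 2x_1 + 2x_3 ≠ 0; add g_4 = 2x_3^3 - 2x_1x_3 - x_3^2 - 2x_1 + 2x_3 to the basis.

S(f_1,f_3): lcm = x_2^2x_3. S = -2x_2x_3^2 + 2x_1x_2 - 2x_2x_3.
  reduce S modulo (f_1, f_2, f_3, g_4):
  remainder -x_1x_3 - x_1 + 2x_3 + 2 ≠ 0; add g_5 = -x_1x_3 - x_1 + 2x_3 + 2 to the basis.

The other S-polynomials (S(f_2,f_3), S(f_1,g_4), S(f_2,g_4), S(f_3,g_4), S(f_1,g_5), S(f_2,g_5), S(f_3,g_5), S(g_4,g_5)) all reduce to 0 modulo the current basis, so we have a Gröbner basis.
Inter-reduce: drop elements whose leading term is divisible by another's, tail-reduce, and make monic.
Reduced Gröbner basis: {x_3^3 + 2x_3^2 - x_3 - 2, x_1x_3 + x_1 - 2x_3 - 2, x_2 + 2x_3 + 2}.

Buchberger on the second generating set:
h_1 = -2x_2^2x_3 + 2x_1x_2 - x_3 - 1, LT = x_2^2x_3.
h_2 = -2x_2^2x_3 + 2x_1x_2 + 2x_2 - 2x_3 + 2, LT = x_2^2x_3.
h_3 = 2x_2^2x_3 + x_1x_2 - 2x_3 - 2, LT = x_2^2x_3.

S(h_1,h_2): lcm = x_2^2x_3. S = x_2 + 2x_3 - 1.
  reduce S modulo (h_1, h_2, h_3):
  remainder x_2 + 2x_3 - 1 ≠ 0; add k_4 = x_2 + 2x_3 - 1 to the basis.

S(h_1,h_3): lcm = x_2^2x_3. S = x_1x_2 - x_3 - 1.
  reduce S modulo (h_1, h_2, h_3, k_4):
  remainder -2x_1x_3 + x_1 - x_3 - 1 ≠ 0; add k_5 = -2x_1x_3 + x_1 - x_3 - 1 to the basis.

S(h_1,k_4): lcm = x_2^2x_3. S = -2x_2x_3^2 - x_1x_2 + x_2x_3 - 2x_3 - 2.
  reduce S modulo (h_1, h_2, h_3, k_4, k_5):
  remainder -x_3^3 + x_3^2 - 2x_3 + 2 ≠ 0; add k_6 = -x_3^3 + x_3^2 - 2x_3 + 2 to the basis.

S(h_1,k_5): lcm = x_1x_2^2x_3. S = -x_1^2x_2 - 2x_1x_2^2 + 2x_2^2x_3 + 2x_2^2 - 2x_1x_3 - 2x_1.
  reduce S modulo (h_1, h_2, h_3, k_4, k_5, k_6):
  remainder 2x_3^2 - 2x_1 - x_3 ≠ 0; add k_7 = 2x_3^2 - 2x_1 - x_3 to the basis.

S(k_5,k_7): lcm = x_1x_3^2. S = x_1^2 - 2x_3^2 - 2x_3.
  reduce S modulo (h_1, h_2, h_3, k_4, k_5, k_6, k_7):
  remainder x_1^2 - 2x_1 + 2x_3 ≠ 0; add k_8 = x_1^2 - 2x_1 + 2x_3 to the basis.

The other S-polynomials (S(h_2,h_3), S(h_2,k_4), S(h_3,k_4), S(h_2,k_5), S(h_3,k_5), S(k_4,k_5), S(h_1,k_6), S(h_2,k_6), S(h_3,k_6), S(k_4,k_6), S(k_5,k_6), S(h_1,k_7), S(h_2,k_7), S(h_3,k_7), S(k_4,k_7), S(k_6,k_7), S(h_1,k_8), S(h_2,k_8), S(h_3,k_8), S(k_4,k_8), S(k_5,k_8), S(k_6,k_8), S(k_7,k_8)) all reduce to 0 modulo the current basis, so we have a Gröbner basis.
Inter-reduce: drop elements whose leading term is divisible by another's, tail-reduce, and make monic.
Reduced Gröbner basis: {x_1^2 - 2x_1 + 2x_3, x_1x_3 + 2x_1 - 2x_3 - 2, x_3^2 - x_1 + 2x_3, x_2 + 2x_3 - 1}.

The bases are distinct; the ideals are different.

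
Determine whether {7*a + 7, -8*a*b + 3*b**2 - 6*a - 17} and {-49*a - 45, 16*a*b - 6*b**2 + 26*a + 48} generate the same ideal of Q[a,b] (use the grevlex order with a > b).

No, the ideals differ.

Two ideals are equal iff their reduced Gröbner bases coincide (the reduced basis is unique for a fixed ordering).
Buchberger on the first generating set:
f_1 = 7*a + 7, LT = a.
f_2 = -8*a*b + 3*b**2 - 6*a - 17, LT = a*b.

S(f_1,f_2): lcm = a*b. S = 3/8*b**2 - 3/4*a + b - 17/8.
  leading term b**2: no divisor's leading term divides it; move 3/8*b**2 to the remainder.
  leading term a: subtract (-3/28)·f_1 from -3/4*a + b - 17/8 → b - 11/8
  leading term b: no divisor's leading term divides it; move b to the remainder.
  leading term 1: no divisor's leading term divides it; move -11/8 to the remainder.
  remainder 3/8*b**2 + b - 11/8 ≠ 0; add g_3 = 3/8*b**2 + b - 11/8 to the basis.

The other S-polynomials (S(f_1,g_3), S(f_2,g_3)) all reduce to 0 modulo the current basis, so we have a Gröbner basis.
Inter-reduce: drop elements whose leading term is divisible by another's, tail-reduce, and make monic.
Reduced Gröbner basis: {b**2 + 8/3*b - 11/3, a + 1}.

Buchberger on the second generating set:
h_1 = -49*a - 45, LT = a.
h_2 = 16*a*b - 6*b**2 + 26*a + 48, LT = a*b.

S(h_1,h_2): lcm = a*b. S = 3/8*b**2 - 13/8*a + 45/49*b - 3.
  leading term b**2: no divisor's leading term divides it; move 3/8*b**2 to the remainder.
  leading term a: subtract (13/392)·h_1 from -13/8*a + 45/49*b - 3 → 45/49*b - 591/392
  leading term b: no divisor's leading term divides it; move 45/49*b to the remainder.
  leading term 1: no divisor's leading term divides it; move -591/392 to the remainder.
  remainder 3/8*b**2 + 45/49*b - 591/392 ≠ 0; add k_3 = 3/8*b**2 + 45/49*b - 591/392 to the basis.

The other S-polynomials (S(h_1,k_3), S(h_2,k_3)) all reduce to 0 modulo the current basis, so we have a Gröbner basis.
Inter-reduce: drop elements whose leading term is divisible by another's, tail-reduce, and make monic.
Reduced Gröbner basis: {b**2 + 120/49*b - 197/49, a + 45/49}.

The bases are distinct; the ideals are different.
The choice of monomial ordering does not affect the verdict — as long as both bases are computed under the same ordering, their equality decides ideal equality.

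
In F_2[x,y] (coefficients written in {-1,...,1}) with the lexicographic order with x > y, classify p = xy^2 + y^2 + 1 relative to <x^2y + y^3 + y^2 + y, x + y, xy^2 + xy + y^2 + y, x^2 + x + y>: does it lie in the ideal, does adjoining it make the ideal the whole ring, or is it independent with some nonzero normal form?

Adjoining xy^2 + y^2 + 1 makes the ideal the whole ring: the system is inconsistent.

First compute the reduced Gröbner basis of I by Buchberger's algorithm.
f_1 = x^2y + y^3 + y^2 + y, LT = x^2y.
f_2 = x + y, LT = x.
f_3 = xy^2 + xy + y^2 + y, LT = xy^2.
f_4 = x^2 + x + y, LT = x^2.

S(f_1,f_2): lcm = x^2y. S = xy^2 + y^3 + y^2 + y.
  leading term xy^2: subtract (y^2)·f_2 from xy^2 + y^3 + y^2 + y → y^2 + y
  leading term y^2: no divisor's leading term divides it; move y^2 to the remainder.
  leading term y: no divisor's leading term divides it; move y to the remainder.
  remainder y^2 + y ≠ 0; add h_5 = y^2 + y to the basis.

S(f_1,f_4): lcm = x^2y. S = xy + y^3 + y.
  leading term xy: subtract (y)·f_2 from xy + y^3 + y → y^3 + y^2 + y
  leading term y^3: subtract (y)·h_5 from y^3 + y^2 + y → y
  leading term y: no divisor's leading term divides it; move y to the remainder.
  remainder y ≠ 0; add h_6 = y to the basis.

The other S-polynomials (S(f_1,f_3), S(f_2,f_3), S(f_2,f_4), S(f_3,f_4), S(f_1,h_5), S(f_2,h_5), S(f_3,h_5), S(f_4,h_5), S(f_1,h_6), S(f_2,h_6), S(f_3,h_6), S(f_4,h_6), S(h_5,h_6)) all reduce to 0 modulo the current basis, so we have a Gröbner basis.
Inter-reduce: drop elements whose leading term is divisible by another's, tail-reduce, and make monic.
Reduced Gröbner basis: {x, y}.
Label its elements g_1 = x, g_2 = y.

Reduce p = xy^2 + y^2 + 1 modulo G:
  leading term xy^2: subtract (y^2)·g_1 from xy^2 + y^2 + 1 → y^2 + 1
  leading term y^2: subtract (y)·g_2 from y^2 + 1 → 1
  leading term 1: no divisor's leading term divides it; move 1 to the remainder.
  normal form = 1.
The normal form is nonzero, so p ∉ I. Since p minus its normal form lies in I, I + (p) = I + (r) where r = 1; decide whether this ideal is the whole ring.
Here r = 1 is a nonzero constant, hence a unit: 1 ∈ I + (p), the Gröbner basis of I + (p) is {1}, and the enlarged system has no common solution — adjoining p is inconsistent.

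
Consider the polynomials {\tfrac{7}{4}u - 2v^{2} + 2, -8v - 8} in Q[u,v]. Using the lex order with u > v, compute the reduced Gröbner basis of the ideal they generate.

G = {u, v + 1}

This is the nonlinear analogue of row-reducing a linear system.

f_1 = \tfrac{7}{4}u - 2v^{2} + 2, LT = u.
f_2 = -8v - 8, LT = v.

The S-polynomials (S(f_1,f_2)) all reduce to 0 modulo the current basis, so we have a Gröbner basis.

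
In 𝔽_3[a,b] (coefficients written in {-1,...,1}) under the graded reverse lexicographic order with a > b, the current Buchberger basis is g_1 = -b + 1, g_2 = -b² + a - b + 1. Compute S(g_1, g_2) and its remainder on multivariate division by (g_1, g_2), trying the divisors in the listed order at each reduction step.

S(g_1, g_2) = a + b + 1; remainder on division = a - 1.

lcm(LM(g_1), LM(g_2)) = b².
S = (lcm/LT(g_1))·g_1 − (lcm/LT(g_2))·g_2 = a + b + 1.
Reduce S modulo (g_1, g_2) in that order:
  leading term a: no divisor's leading term divides it; move a to the remainder.
  leading term b: subtract (-1)·g_1 from b + 1 → -1
  leading term 1: no divisor's leading term divides it; move -1 to the remainder.
The remainder a - 1 is nonzero, so it would be added as the next basis element.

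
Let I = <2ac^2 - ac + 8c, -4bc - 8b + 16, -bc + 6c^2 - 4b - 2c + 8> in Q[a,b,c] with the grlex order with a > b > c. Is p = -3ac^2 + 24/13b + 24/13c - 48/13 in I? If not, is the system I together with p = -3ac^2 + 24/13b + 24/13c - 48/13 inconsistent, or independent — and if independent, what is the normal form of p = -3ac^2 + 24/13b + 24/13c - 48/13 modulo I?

First compute the reduced Gröbner basis of I by Buchberger's algorithm.
f_1 = 2ac^2 - ac + 8c, LT = ac^2.
f_2 = -4bc - 8b + 16, LT = bc.
f_3 = -bc + 6c^2 - 4b - 2c + 8, LT = bc.

S(f_1,f_2): lcm = abc^2. S = -5/2abc + 4ac + 4bc.
  reduce S modulo (f_1, f_2, f_3):
  remainder 5ab + 4ac - 10a - 8b + 16 ≠ 0; add h_4 = 5ab + 4ac - 10a - 8b + 16 to the basis.

S(f_1,f_3): lcm = abc^2. S = 6ac^3 - 9/2abc - 2ac^2 + 8ac + 4bc.
  reduce S modulo (f_1, f_2, f_3, h_4):
  remainder 13/10ac - 24c^2 + 32/5b - 4c - 64/5 ≠ 0; add h_5 = 13/10ac - 24c^2 + 32/5b - 4c - 64/5 to the basis.

S(f_2,f_3): lcm = bc. S = 6c^2 - 2b - 2c + 4.
  reduce S modulo (f_1, f_2, f_3, h_4, h_5):
  remainder 6c^2 - 2b - 2c + 4 ≠ 0; add h_6 = 6c^2 - 2b - 2c + 4 to the basis.

S(f_2,h_5): lcm = abc. S = 240/13bc^2 + 2ab - 64/13b^2 + 40/13bc - 4a + 128/13b.
  reduce S modulo (f_1, f_2, f_3, h_4, h_5, h_6):
  remainder -64/13b^2 + 1024/13b + 768/13c - 1792/13 ≠ 0; add h_7 = -64/13b^2 + 1024/13b + 768/13c - 1792/13 to the basis.

The other S-polynomials (S(f_1,h_4), S(f_2,h_4), S(f_3,h_4), S(f_1,h_5), S(f_3,h_5), S(h_4,h_5), S(f_1,h_6), S(f_2,h_6), S(f_3,h_6), S(h_4,h_6), S(h_5,h_6), S(f_1,h_7), S(f_2,h_7), S(f_3,h_7), S(h_4,h_7), S(h_5,h_7), S(h_6,h_7)) all reduce to 0 modulo the current basis, so we have a Gröbner basis.
Inter-reduce: drop elements whose leading term is divisible by another's, tail-reduce, and make monic.
Reduced Gröbner basis: {ab - 2a - 8/13b + 96/13c + 16/13, ac - 16/13b - 120/13c + 32/13, b^2 - 16b - 12c + 28, bc + 2b - 4, c^2 - 1/3b - 1/3c + 2/3}.
Label its elements g_1 = ab - 2a - 8/13b + 96/13c + 16/13, g_2 = ac - 16/13b - 120/13c + 32/13, g_3 = b^2 - 16b - 12c + 28, g_4 = bc + 2b - 4, g_5 = c^2 - 1/3b - 1/3c + 2/3.

Reduce p = -3ac^2 + 24/13b + 24/13c - 48/13 modulo G:
  leading term ac^2: subtract (-3c)·g_2 from -3ac^2 + 24/13b + 24/13c - 48/13 → -48/13bc - 360/13c^2 + 24/13b + 120/13c - 48/13
  leading term bc: subtract (-48/13)·g_4 from -48/13bc - 360/13c^2 + 24/13b + 120/13c - 48/13 → -360/13c^2 + 120/13b + 120/13c - 240/13
  leading term c^2: subtract (-360/13)·g_5 from -360/13c^2 + 120/13b + 120/13c - 240/13 → 0
  normal form = 0.
Since the normal form is 0, p ∈ I.

-3ac^2 + 24/13b + 24/13c - 48/13 lies in I (it reduces to 0).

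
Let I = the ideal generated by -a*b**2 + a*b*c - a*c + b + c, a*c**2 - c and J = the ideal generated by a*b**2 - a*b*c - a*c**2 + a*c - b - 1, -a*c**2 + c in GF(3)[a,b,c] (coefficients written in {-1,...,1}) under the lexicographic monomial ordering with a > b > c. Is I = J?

For a fixed monomial order, each ideal has a unique reduced Gröbner basis; comparing bases decides equality.
Buchberger on the first generating set:
f_1 = -a*b**2 + a*b*c - a*c + b + c, LT = a*b**2.
f_2 = a*c**2 - c, LT = a*c**2.

S(f_1,f_2): lcm = a*b**2*c**2. S = -a*b*c**3 + a*c**3 + b**2*c - b*c**2 - c**3.
  leading term a*b*c**3: subtract (-b*c)·f_2 from -a*b*c**3 + a*c**3 + b**2*c - b*c**2 - c**3 → a*c**3 + b**2*c + b*c**2 - c**3
  leading term a*c**3: subtract (c)·f_2 from a*c**3 + b**2*c + b*c**2 - c**3 → b**2*c + b*c**2 - c**3 + c**2
  leading term b**2*c: no divisor's leading term divides it; move b**2*c to the remainder.
  leading term b*c**2: no divisor's leading term divides it; move b*c**2 to the remainder.
  leading term c**3: no divisor's leading term divides it; move -c**3 to the remainder.
  leading term c**2: no divisor's leading term divides it; move c**2 to the remainder.
  remainder b**2*c + b*c**2 - c**3 + c**2 ≠ 0; add g_3 = b**2*c + b*c**2 - c**3 + c**2 to the basis.

The other S-polynomials (S(f_1,g_3), S(f_2,g_3)) all reduce to 0 modulo the current basis, so we have a Gröbner basis.
Inter-reduce: drop elements whose leading term is divisible by another's, tail-reduce, and make monic.
Reduced Gröbner basis: {a*b**2 - a*b*c + a*c - b - c, a*c**2 - c, b**2*c + b*c**2 - c**3 + c**2}.

Buchberger on the second generating set:
h_1 = a*b**2 - a*b*c - a*c**2 + a*c - b - 1, LT = a*b**2.
h_2 = -a*c**2 + c, LT = a*c**2.

S(h_1,h_2): lcm = a*b**2*c**2. S = -a*b*c**3 - a*c**4 + a*c**3 + b**2*c - b*c**2 - c**2.
  leading term a*b*c**3: subtract (b*c)·h_2 from -a*b*c**3 - a*c**4 + a*c**3 + b**2*c - b*c**2 - c**2 → -a*c**4 + a*c**3 + b**2*c + b*c**2 - c**2
  leading term a*c**4: subtract (c**2)·h_2 from -a*c**4 + a*c**3 + b**2*c + b*c**2 - c**2 → a*c**3 + b**2*c + b*c**2 - c**3 - c**2
  leading term a*c**3: subtract (-c)·h_2 from a*c**3 + b**2*c + b*c**2 - c**3 - c**2 → b**2*c + b*c**2 - c**3
  leading term b**2*c: no divisor's leading term divides it; move b**2*c to the remainder.
  leading term b*c**2: no divisor's leading term divides it; move b*c**2 to the remainder.
  leading term c**3: no divisor's leading term divides it; move -c**3 to the remainder.
  remainder b**2*c + b*c**2 - c**3 ≠ 0; add k_3 = b**2*c + b*c**2 - c**3 to the basis.

The other S-polynomials (S(h_1,k_3), S(h_2,k_3)) all reduce to 0 modulo the current basis, so we have a Gröbner basis.
Inter-reduce: drop elements whose leading term is divisible by another's, tail-reduce, and make monic.
Reduced Gröbner basis: {a*b**2 - a*b*c + a*c - b - c - 1, a*c**2 - c, b**2*c + b*c**2 - c**3}.

Since the reduced bases disagree, the two ideals are not the same.

No, the ideals differ.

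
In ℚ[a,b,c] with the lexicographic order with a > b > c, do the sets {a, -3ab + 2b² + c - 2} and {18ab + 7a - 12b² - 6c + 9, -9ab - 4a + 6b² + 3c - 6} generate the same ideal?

Equality of ideals is decidable: compute both reduced Gröbner bases (unique for the ordering) and check whether they agree.
Buchberger on the first generating set:
f_1 = a, LT = a.
f_2 = -3ab + 2b² + c - 2, LT = ab.

S(f_1,f_2): lcm = ab. S = ⅔b² + ⅓c - ⅔.
  reduce S modulo (f_1, f_2):
  remainder ⅔b² + ⅓c - ⅔ ≠ 0; add g_3 = ⅔b² + ⅓c - ⅔ to the basis.

The other S-polynomials (S(f_1,g_3), S(f_2,g_3)) all reduce to 0 modulo the current basis, so we have a Gröbner basis.
Inter-reduce: drop elements whose leading term is divisible by another's, tail-reduce, and make monic.
Reduced Gröbner basis: {a, b² + ½c - 1}.

Buchberger on the second generating set:
h_1 = 18ab + 7a - 12b² - 6c + 9, LT = ab.
h_2 = -9ab - 4a + 6b² + 3c - 6, LT = ab.

S(h_1,h_2): lcm = ab. S = -1/18a - ⅙.
  reduce S modulo (h_1, h_2):
  remainder -1/18a - ⅙ ≠ 0; add k_3 = -1/18a - ⅙ to the basis.

S(h_1,k_3): lcm = ab. S = 7/18a - ⅔b² - 3b - ⅓c + ½.
  reduce S modulo (h_1, h_2, k_3):
  remainder -⅔b² - 3b - ⅓c - ⅔ ≠ 0; add k_4 = -⅔b² - 3b - ⅓c - ⅔ to the basis.

The other S-polynomials (S(h_2,k_3), S(h_1,k_4), S(h_2,k_4), S(k_3,k_4)) all reduce to 0 modulo the current basis, so we have a Gröbner basis.
Inter-reduce: drop elements whose leading term is divisible by another's, tail-reduce, and make monic.
Reduced Gröbner basis: {a + 3, b² + 9/2b + ½c + 1}.

Since the reduced bases disagree, the two ideals are not the same.

No, the ideals differ.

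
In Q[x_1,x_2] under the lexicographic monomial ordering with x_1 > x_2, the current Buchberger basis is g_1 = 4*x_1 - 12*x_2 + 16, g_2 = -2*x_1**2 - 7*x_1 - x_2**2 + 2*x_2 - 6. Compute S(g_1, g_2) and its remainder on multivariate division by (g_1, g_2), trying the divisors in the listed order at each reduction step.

lcm(LM(g_1), LM(g_2)) = x_1**2.
S = (lcm/LT(g_1))·g_1 − (lcm/LT(g_2))·g_2 = -3*x_1*x_2 + 1/2*x_1 - 1/2*x_2**2 + x_2 - 3.
Reduce S modulo (g_1, g_2) in that order:
  leading term x_1*x_2: subtract (-3/4*x_2)·g_1 from -3*x_1*x_2 + 1/2*x_1 - 1/2*x_2**2 + x_2 - 3 → 1/2*x_1 - 19/2*x_2**2 + 13*x_2 - 3
  leading term x_1: subtract (1/8)·g_1 from 1/2*x_1 - 19/2*x_2**2 + 13*x_2 - 3 → -19/2*x_2**2 + 29/2*x_2 - 5
  leading term x_2**2: no divisor's leading term divides it; move -19/2*x_2**2 to the remainder.
  leading term x_2: no divisor's leading term divides it; move 29/2*x_2 to the remainder.
  leading term 1: no divisor's leading term divides it; move -5 to the remainder.
The remainder -19/2*x_2**2 + 29/2*x_2 - 5 is nonzero, so it would be added as the next basis element.
An S-polynomial is built so that the two leading terms cancel; whether anything survives reduction is exactly the Gröbner-basis criterion.

S(g_1, g_2) = -3*x_1*x_2 + 1/2*x_1 - 1/2*x_2**2 + x_2 - 3; remainder on division = -19/2*x_2**2 + 29/2*x_2 - 5.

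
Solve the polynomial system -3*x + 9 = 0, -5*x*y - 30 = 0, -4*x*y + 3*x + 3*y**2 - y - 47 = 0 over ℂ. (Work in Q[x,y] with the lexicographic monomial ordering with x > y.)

{(3, -2)}

Compute a lex Gröbner basis by Buchberger's algorithm.
f_1 = -3*x + 9, LT = x.
f_2 = -5*x*y - 30, LT = x*y.
f_3 = -4*x*y + 3*x + 3*y**2 - y - 47, LT = x*y.

S(f_1,f_2): lcm = x*y. S = -3*y - 6.
  leading term y: no divisor's leading term divides it; move -3*y to the remainder.
  leading term 1: no divisor's leading term divides it; move -6 to the remainder.
  remainder -3*y - 6 ≠ 0; add h_4 = -3*y - 6 to the basis.

The other S-polynomials (S(f_1,f_3), S(f_2,f_3), S(f_1,h_4), S(f_2,h_4), S(f_3,h_4)) all reduce to 0 modulo the current basis, so we have a Gröbner basis.
Inter-reduce: drop elements whose leading term is divisible by another's, tail-reduce, and make monic.
Reduced Gröbner basis: {x - 3, y + 2}.

Elimination: the polynomial y + 2 lies in the elimination ideal for y, so y ∈ {-2}. For each such y, the remaining basis elements (now univariate) give the rest of the solution.
  y = -2: the earlier basis element becomes x - 3 = 0, giving x = 3 — point (3, -2).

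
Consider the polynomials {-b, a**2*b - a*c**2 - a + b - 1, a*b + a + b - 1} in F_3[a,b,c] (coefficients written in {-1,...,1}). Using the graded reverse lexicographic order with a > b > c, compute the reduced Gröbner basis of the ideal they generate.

G = {c**2 - 1, a - 1, b}

f_1 = -b, LT = b.
f_2 = a**2*b - a*c**2 - a + b - 1, LT = a**2*b.
f_3 = a*b + a + b - 1, LT = a*b.

S(f_1,f_2): lcm = a**2*b. S = a*c**2 + a - b + 1.
  leading term a*c**2: no divisor's leading term divides it; move a*c**2 to the remainder.
  leading term a: no divisor's leading term divides it; move a to the remainder.
  leading term b: subtract (1)·f_1 from -b + 1 → 1
  leading term 1: no divisor's leading term divides it; move 1 to the remainder.
  remainder a*c**2 + a + 1 ≠ 0; add g_4 = a*c**2 + a + 1 to the basis.

S(f_1,f_3): lcm = a*b. S = -a - b + 1.
  leading term a: no divisor's leading term divides it; move -a to the remainder.
  leading term b: subtract (1)·f_1 from -b + 1 → 1
  leading term 1: no divisor's leading term divides it; move 1 to the remainder.
  remainder -a + 1 ≠ 0; add g_5 = -a + 1 to the basis.

S(f_3,g_4): lcm = a*b*c**2. S = a*c**2 + b*c**2 - a*b - c**2 - b.
  leading term a*c**2: subtract (1)·g_4 from a*c**2 + b*c**2 - a*b - c**2 - b → b*c**2 - a*b - c**2 - a - b - 1
  leading term b*c**2: subtract (-c**2)·f_1 from b*c**2 - a*b - c**2 - a - b - 1 → -a*b - c**2 - a - b - 1
  leading term a*b: subtract (a)·f_1 from -a*b - c**2 - a - b - 1 → -c**2 - a - b - 1
  leading term c**2: no divisor's leading term divides it; move -c**2 to the remainder.
  leading term a: subtract (1)·g_5 from -a - b - 1 → -b + 1
  leading term b: subtract (1)·f_1 from -b + 1 → 1
  leading term 1: no divisor's leading term divides it; move 1 to the remainder.
  remainder -c**2 + 1 ≠ 0; add g_6 = -c**2 + 1 to the basis.

The other S-polynomials (S(f_2,f_3), S(f_1,g_4), S(f_2,g_4), S(f_1,g_5), S(f_2,g_5), S(f_3,g_5), S(g_4,g_5), S(f_1,g_6), S(f_2,g_6), S(f_3,g_6), S(g_4,g_6), S(g_5,g_6)) all reduce to 0 modulo the current basis, so we have a Gröbner basis.
Inter-reduce: drop elements whose leading term is divisible by another's, tail-reduce, and make monic.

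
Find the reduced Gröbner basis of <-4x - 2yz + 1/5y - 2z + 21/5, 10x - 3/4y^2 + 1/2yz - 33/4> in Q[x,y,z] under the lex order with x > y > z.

G = {x + 1/2yz - 1/20y + 1/2z - 21/20, y^2 + 6yz - 2/3y + 20/3z - 3}

f_1 = -4x - 2yz + 1/5y - 2z + 21/5, LT = x.
f_2 = 10x - 3/4y^2 + 1/2yz - 33/4, LT = x.

S(f_1,f_2): lcm = x. S = 3/40y^2 + 9/20yz - 1/20y + 1/2z - 9/40.
  leading term y^2: no divisor's leading term divides it; move 3/40y^2 to the remainder.
  leading term yz: no divisor's leading term divides it; move 9/20yz to the remainder.
  leading term y: no divisor's leading term divides it; move -1/20y to the remainder.
  leading term z: no divisor's leading term divides it; move 1/2z to the remainder.
  leading term 1: no divisor's leading term divides it; move -9/40 to the remainder.
  remainder 3/40y^2 + 9/20yz - 1/20y + 1/2z - 9/40 ≠ 0; add g_3 = 3/40y^2 + 9/20yz - 1/20y + 1/2z - 9/40 to the basis.

S(f_1,g_3): leading monomials are coprime, so the S-polynomial reduces to 0 (Buchberger's first criterion).
S(f_2,g_3): leading monomials are coprime, so the S-polynomial reduces to 0 (Buchberger's first criterion).
Every S-polynomial of the final basis reduces to 0, so we have a Gröbner basis.
Inter-reduce: drop elements whose leading term is divisible by another's, tail-reduce, and make monic.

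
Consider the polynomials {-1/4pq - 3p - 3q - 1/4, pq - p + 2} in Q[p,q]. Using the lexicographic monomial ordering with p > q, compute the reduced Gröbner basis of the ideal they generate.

G = {p + 12/13q - 1/13, q^2 - 13/12q - 25/12}

Buchberger's algorithm terminates because the ascending chain of leading-term ideals stabilizes.

f_1 = -1/4pq - 3p - 3q - 1/4, LT = pq.
f_2 = pq - p + 2, LT = pq.

S(f_1,f_2): lcm = pq. S = 13p + 12q - 1.
  leading term p: no divisor's leading term divides it; move 13p to the remainder.
  leading term q: no divisor's leading term divides it; move 12q to the remainder.
  leading term 1: no divisor's leading term divides it; move -1 to the remainder.
  remainder 13p + 12q - 1 ≠ 0; add g_3 = 13p + 12q - 1 to the basis.

S(f_1,g_3): lcm = pq. S = 12p - 12/13q^2 + 157/13q + 1.
  leading term p: subtract (12/13)·g_3 from 12p - 12/13q^2 + 157/13q + 1 → -12/13q^2 + q + 25/13
  leading term q^2: no divisor's leading term divides it; move -12/13q^2 to the remainder.
  leading term q: no divisor's leading term divides it; move q to the remainder.
  leading term 1: no divisor's leading term divides it; move 25/13 to the remainder.
  remainder -12/13q^2 + q + 25/13 ≠ 0; add g_4 = -12/13q^2 + q + 25/13 to the basis.

S(f_2,g_3): lcm = pq. S = -p - 12/13q^2 + 1/13q + 2.
  leading term p: subtract (-1/13)·g_3 from -p - 12/13q^2 + 1/13q + 2 → -12/13q^2 + q + 25/13
  leading term q^2: subtract (1)·g_4 from -12/13q^2 + q + 25/13 → 0
  remainder 0.

S(f_1,g_4): lcm = pq^2. S = 157/12pq + 25/12p + 12q^2 + q.
  leading term pq: subtract (-157/3)·f_1 from 157/12pq + 25/12p + 12q^2 + q → -1859/12p + 12q^2 - 156q - 157/12
  leading term p: subtract (-143/12)·g_3 from -1859/12p + 12q^2 - 156q - 157/12 → 12q^2 - 13q - 25
  leading term q^2: subtract (-13)·g_4 from 12q^2 - 13q - 25 → 0
  remainder 0.

S(f_2,g_4): lcm = pq^2. S = 1/12pq + 25/12p + 2q.
  leading term pq: subtract (-1/3)·f_1 from 1/12pq + 25/12p + 2q → 13/12p + q - 1/12
  leading term p: subtract (1/12)·g_3 from 13/12p + q - 1/12 → 0
  remainder 0.

S(g_3,g_4): leading monomials are coprime, so the S-polynomial reduces to 0 (Buchberger's first criterion).
Every S-polynomial of the final basis reduces to 0, so we have a Gröbner basis.
Inter-reduce: drop elements whose leading term is divisible by another's, tail-reduce, and make monic.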